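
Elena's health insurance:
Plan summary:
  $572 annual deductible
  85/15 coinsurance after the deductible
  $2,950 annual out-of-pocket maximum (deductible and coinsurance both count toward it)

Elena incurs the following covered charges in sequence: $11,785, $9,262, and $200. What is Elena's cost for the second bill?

#1 ($11,785): $572 to deductible, leaving $11,213; 15% of $11,213 = $1,681.95. Cost to patient: $2,253.95. OOP to date $2,253.95.
#2 ($9,262): 15% coinsurance on $9,262 = $1,389.30. That would push OOP to $3,643.25, over the $2,950 cap, so patient pays $2,950 − $2,253.95 = $696.05.

$696.05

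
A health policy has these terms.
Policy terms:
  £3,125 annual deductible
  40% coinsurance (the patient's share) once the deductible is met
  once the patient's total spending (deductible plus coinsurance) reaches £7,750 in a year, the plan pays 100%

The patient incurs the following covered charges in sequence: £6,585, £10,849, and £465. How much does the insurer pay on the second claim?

£7,608

#1 (£6,585): deductible takes £3,125, £3,460 remains; 40% of £3,460 = £1,384. Patient pays £4,509; OOP now £4,509. Plan pays £6,585 − £4,509 = £2,076.
#2 (£10,849): 40% coinsurance on £10,849 = £4,339.60. Adding that to £4,509 gives £8,848.60, past the £7,750 cap; patient pays only £7,750 − £4,509 = £3,241. Plan pays £10,849 − £3,241 = £7,608.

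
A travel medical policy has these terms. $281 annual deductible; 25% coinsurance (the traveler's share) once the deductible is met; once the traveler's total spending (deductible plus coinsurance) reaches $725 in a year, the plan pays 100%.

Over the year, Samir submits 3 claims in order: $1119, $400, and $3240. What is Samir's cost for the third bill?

#1 ($1119): $281 finishes the deductible; $838 goes to coinsurance; traveler's 25% is $209.50. Traveler pays $490.50; OOP now $490.50.
#2 ($400): deductible met; 25% of $400 = $100. Traveler owes $100 (running OOP $590.50).
#3 ($3240): deductible met; 25% of $3240 = $810. Adding that to $590.50 gives $1400.50, past the $725 cap; traveler pays only $725 − $590.50 = $134.50.

$134.50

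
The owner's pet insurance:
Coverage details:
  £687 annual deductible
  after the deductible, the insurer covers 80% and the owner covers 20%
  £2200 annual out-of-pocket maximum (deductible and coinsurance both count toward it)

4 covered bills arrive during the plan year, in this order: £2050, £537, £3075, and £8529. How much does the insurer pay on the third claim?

Bill 1, £2050: deductible takes £687, £1363 remains; 20% of £1363 = £272.60. Cost to owner: £959.60. OOP to date £959.60. Plan pays £2050 − £959.60 = £1090.40.
Bill 2, £537: deductible met; 20% of £537 = £107.40. Owner owes £107.40 (running OOP £1067). Insurer: £537 − £107.40 = £429.60.
Bill 3, £3075: deductible already satisfied, so owner's share is 20% × £3075 = £615. Owner pays £615; OOP now £1682. Insurer: £3075 − £615 = £2460.

£2460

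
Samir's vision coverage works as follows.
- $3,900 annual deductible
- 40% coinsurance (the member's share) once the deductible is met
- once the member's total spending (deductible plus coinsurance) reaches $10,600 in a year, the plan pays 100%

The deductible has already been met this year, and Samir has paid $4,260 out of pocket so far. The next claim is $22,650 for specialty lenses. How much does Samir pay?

With the deductible met, the entire $22,650 is subject to coinsurance.
Member's 40% share of $22,650 is $9,060.
Adding $9,060 to the $4,260 already spent would give $13,320, which exceeds the $10,600 cap; the member pays just $10,600 − $4,260 = $6,340.

$6,340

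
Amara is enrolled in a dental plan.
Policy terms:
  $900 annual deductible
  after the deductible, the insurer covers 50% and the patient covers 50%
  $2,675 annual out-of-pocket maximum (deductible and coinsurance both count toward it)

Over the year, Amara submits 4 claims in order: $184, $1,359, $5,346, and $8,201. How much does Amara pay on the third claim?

Claim 1 ($184): entire amount goes to the deductible. Cost to patient: $184. OOP to date $184.
Claim 2 ($1,359): $716 to deductible, leaving $643; coinsurance $643 × 50% = $321.50. Patient owes $1,037.50 (running OOP $1,221.50).
Claim 3 ($5,346): deductible met; 50% of $5,346 = $2,673. Adding that to $1,221.50 gives $3,894.50, past the $2,675 cap; patient pays only $2,675 − $1,221.50 = $1,453.50.

$1,453.50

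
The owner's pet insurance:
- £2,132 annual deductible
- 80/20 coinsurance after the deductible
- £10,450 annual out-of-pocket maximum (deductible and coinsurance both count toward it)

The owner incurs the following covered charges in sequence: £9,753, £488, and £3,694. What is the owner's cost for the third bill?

£738.80

#1 (£9,753): deductible takes £2,132, £7,621 remains; owner's 20% is £1,524.20. Cost to owner: £3,656.20. OOP to date £3,656.20.
#2 (£488): 20% coinsurance on £488 = £97.60. Owner pays £97.60; OOP now £3,753.80.
#3 (£3,694): deductible already satisfied, so owner's share is 20% × £3,694 = £738.80. Owner owes £738.80 (running OOP £4,492.60).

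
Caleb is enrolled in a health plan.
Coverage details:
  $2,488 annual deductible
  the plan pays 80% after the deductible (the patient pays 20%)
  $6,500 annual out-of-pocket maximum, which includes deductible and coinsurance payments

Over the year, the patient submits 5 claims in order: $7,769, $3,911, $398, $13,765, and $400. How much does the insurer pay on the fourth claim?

$11,671

Claim 1 — $7,769: deductible takes $2,488, $5,281 remains; patient's 20% is $1,056.20. Patient pays $3,544.20; OOP now $3,544.20. Insurer: $7,769 − $3,544.20 = $4,224.80.
Claim 2 — $3,911: deductible already satisfied, so patient's share is 20% × $3,911 = $782.20. Patient pays $782.20; OOP now $4,326.40. Plan pays $3,911 − $782.20 = $3,128.80.
Claim 3 — $398: 20% coinsurance on $398 = $79.60. Patient pays $79.60; OOP now $4,406. Insurer: $398 − $79.60 = $318.40.
Claim 4 — $13,765: deductible met; 20% of $13,765 = $2,753. Adding that to $4,406 gives $7,159, past the $6,500 cap; patient pays only $6,500 − $4,406 = $2,094. Plan pays $13,765 − $2,094 = $11,671.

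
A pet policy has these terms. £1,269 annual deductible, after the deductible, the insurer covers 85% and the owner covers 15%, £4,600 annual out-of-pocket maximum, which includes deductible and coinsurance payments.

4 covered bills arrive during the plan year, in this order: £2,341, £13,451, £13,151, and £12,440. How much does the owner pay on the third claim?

Bill 1, £2,341: £1,269 finishes the deductible; £1,072 goes to coinsurance; coinsurance £1,072 × 15% = £160.80. Owner owes £1,429.80 (running OOP £1,429.80).
Bill 2, £13,451: 15% coinsurance on £13,451 = £2,017.65. Owner owes £2,017.65 (running OOP £3,447.45).
Bill 3, £13,151: 15% coinsurance on £13,151 = £1,972.65. OOP would hit £5,420.10 > £4,600, so the cap limits the owner to £4,600 − £3,447.45 = £1,152.55.

£1,152.55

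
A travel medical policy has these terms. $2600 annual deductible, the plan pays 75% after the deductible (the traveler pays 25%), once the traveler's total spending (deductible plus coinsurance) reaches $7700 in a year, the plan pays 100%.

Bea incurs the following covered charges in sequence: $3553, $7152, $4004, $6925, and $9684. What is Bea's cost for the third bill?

$1001

#1 ($3553): $2600 to deductible, leaving $953; traveler's 25% is $238.25. Traveler owes $2838.25 (running OOP $2838.25).
#2 ($7152): deductible met; 25% of $7152 = $1788. Cost to traveler: $1788. OOP to date $4626.25.
#3 ($4004): 25% coinsurance on $4004 = $1001. Traveler pays $1001; OOP now $5627.25.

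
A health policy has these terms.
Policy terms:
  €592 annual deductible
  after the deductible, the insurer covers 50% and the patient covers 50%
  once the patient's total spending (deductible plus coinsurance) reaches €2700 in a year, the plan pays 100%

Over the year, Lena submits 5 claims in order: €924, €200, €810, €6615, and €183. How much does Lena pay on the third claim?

Claim 1 — €924: €592 finishes the deductible; €332 goes to coinsurance; patient's 50% is €166. Cost to patient: €758. OOP to date €758.
Claim 2 — €200: deductible met; 50% of €200 = €100. Patient pays €100; OOP now €858.
Claim 3 — €810: deductible already satisfied, so patient's share is 50% × €810 = €405. Patient pays €405; OOP now €1263.

€405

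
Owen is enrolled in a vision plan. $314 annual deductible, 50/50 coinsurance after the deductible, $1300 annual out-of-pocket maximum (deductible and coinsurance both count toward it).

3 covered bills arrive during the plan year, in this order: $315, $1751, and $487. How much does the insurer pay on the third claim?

$377

Claim 1 — $315: $314 to deductible, leaving $1; 50% of $1 = $0.50. Cost to member: $314.50. OOP to date $314.50. Insurer: $315 − $314.50 = $0.50.
Claim 2 — $1751: 50% coinsurance on $1751 = $875.50. Member owes $875.50 (running OOP $1190). Plan pays $1751 − $875.50 = $875.50.
Claim 3 — $487: 50% coinsurance on $487 = $243.50. OOP would hit $1433.50 > $1300, so the cap limits the member to $1300 − $1190 = $110. Plan pays $487 − $110 = $377.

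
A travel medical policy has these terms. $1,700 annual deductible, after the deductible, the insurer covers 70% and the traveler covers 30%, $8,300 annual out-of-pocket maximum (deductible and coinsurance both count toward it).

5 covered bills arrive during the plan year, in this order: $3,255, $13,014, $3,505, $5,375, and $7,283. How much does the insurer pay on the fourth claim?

$4,197.20

Bill 1, $3,255: deductible takes $1,700, $1,555 remains; traveler's 30% is $466.50. Traveler pays $2,166.50; OOP now $2,166.50. Insurer: $3,255 − $2,166.50 = $1,088.50.
Bill 2, $13,014: 30% coinsurance on $13,014 = $3,904.20. Cost to traveler: $3,904.20. OOP to date $6,070.70. Plan pays $13,014 − $3,904.20 = $9,109.80.
Bill 3, $3,505: deductible met; 30% of $3,505 = $1,051.50. Cost to traveler: $1,051.50. OOP to date $7,122.20. Plan pays $3,505 − $1,051.50 = $2,453.50.
Bill 4, $5,375: deductible already satisfied, so traveler's share is 30% × $5,375 = $1,612.50. Adding that to $7,122.20 gives $8,734.70, past the $8,300 cap; traveler pays only $8,300 − $7,122.20 = $1,177.80. Insurer: $5,375 − $1,177.80 = $4,197.20.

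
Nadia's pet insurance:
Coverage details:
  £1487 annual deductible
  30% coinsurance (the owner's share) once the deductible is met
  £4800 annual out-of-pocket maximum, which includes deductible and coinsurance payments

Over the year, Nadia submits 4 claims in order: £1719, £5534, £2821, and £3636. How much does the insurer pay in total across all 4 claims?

£8910

Claim 1 — £1719: deductible takes £1487, £232 remains; 30% of £232 = £69.60. Cost to owner: £1556.60. OOP to date £1556.60. Insurer: £1719 − £1556.60 = £162.40.
Claim 2 — £5534: 30% coinsurance on £5534 = £1660.20. Owner pays £1660.20; OOP now £3216.80. Insurer: £5534 − £1660.20 = £3873.80.
Claim 3 — £2821: deductible already satisfied, so owner's share is 30% × £2821 = £846.30. Owner owes £846.30 (running OOP £4063.10). Plan pays £2821 − £846.30 = £1974.70.
Claim 4 — £3636: deductible met; 30% of £3636 = £1090.80. Adding that to £4063.10 gives £5153.90, past the £4800 cap; owner pays only £4800 − £4063.10 = £736.90. Insurer: £3636 − £736.90 = £2899.10.
Insurer total = bills − owner's total = £13710 − £4800 = £8910.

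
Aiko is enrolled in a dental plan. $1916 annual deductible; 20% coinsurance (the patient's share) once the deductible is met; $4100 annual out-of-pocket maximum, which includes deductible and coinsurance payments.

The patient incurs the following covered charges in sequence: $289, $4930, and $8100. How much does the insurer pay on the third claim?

$6576.60

#1 ($289): fully absorbed by the deductible. Cost to patient: $289. OOP to date $289. Plan pays $289 − $289 = $0.
#2 ($4930): deductible takes $1627, $3303 remains; patient's 20% is $660.60. Patient owes $2287.60 (running OOP $2576.60). Plan pays $4930 − $2287.60 = $2642.40.
#3 ($8100): 20% coinsurance on $8100 = $1620. Adding that to $2576.60 gives $4196.60, past the $4100 cap; patient pays only $4100 − $2576.60 = $1523.40. Plan pays $8100 − $1523.40 = $6576.60.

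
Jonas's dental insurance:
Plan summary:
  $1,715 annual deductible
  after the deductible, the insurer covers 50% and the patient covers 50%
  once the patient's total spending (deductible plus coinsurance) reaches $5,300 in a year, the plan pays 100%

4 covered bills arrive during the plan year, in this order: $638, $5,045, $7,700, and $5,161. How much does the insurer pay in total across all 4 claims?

Claim 1 ($638): fully absorbed by the deductible. Patient owes $638 (running OOP $638). Plan pays $638 − $638 = $0.
Claim 2 ($5,045): $1,077 to deductible, leaving $3,968; patient's 50% is $1,984. Patient owes $3,061 (running OOP $3,699). Insurer: $5,045 − $3,061 = $1,984.
Claim 3 ($7,700): deductible met; 50% of $7,700 = $3,850. Adding that to $3,699 gives $7,549, past the $5,300 cap; patient pays only $5,300 − $3,699 = $1,601. Plan pays $7,700 − $1,601 = $6,099.
Claim 4 ($5,161): deductible met; 50% of $5,161 = $2,580.50. That would push OOP to $7,880.50, over the $5,300 cap, so patient pays $5,300 − $5,300 = $0. Insurer: $5,161 − $0 = $5,161.
Insurer total: $0 + $1,984 + $6,099 + $5,161 = $13,244.

$13,244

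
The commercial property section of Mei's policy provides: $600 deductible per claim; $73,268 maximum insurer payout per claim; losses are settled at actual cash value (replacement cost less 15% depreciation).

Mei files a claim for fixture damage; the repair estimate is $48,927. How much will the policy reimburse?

Depreciate 15%: the covered value is $48,927 × 0.85 = $41,587.95.
Less the $600 deductible: $41,587.95 − $600 = $40,987.95.
$40,987.95 ≤ $73,268, so the limit doesn't bind; insurer pays $40,987.95.

$40,987.95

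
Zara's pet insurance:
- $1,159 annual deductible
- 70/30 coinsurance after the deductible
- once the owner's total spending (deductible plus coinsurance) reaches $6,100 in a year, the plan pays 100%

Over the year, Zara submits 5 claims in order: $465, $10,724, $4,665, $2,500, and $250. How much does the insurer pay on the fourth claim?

Bill 1, $465: all of it applies to the deductible. Owner pays $465; OOP now $465. Plan pays $465 − $465 = $0.
Bill 2, $10,724: $694 finishes the deductible; $10,030 goes to coinsurance; coinsurance $10,030 × 30% = $3,009. Owner owes $3,703 (running OOP $4,168). Insurer: $10,724 − $3,703 = $7,021.
Bill 3, $4,665: deductible met; 30% of $4,665 = $1,399.50. Owner owes $1,399.50 (running OOP $5,567.50). Insurer: $4,665 − $1,399.50 = $3,265.50.
Bill 4, $2,500: 30% coinsurance on $2,500 = $750. OOP would hit $6,317.50 > $6,100, so the cap limits the owner to $6,100 − $5,567.50 = $532.50. Plan pays $2,500 − $532.50 = $1,967.50.

$1,967.50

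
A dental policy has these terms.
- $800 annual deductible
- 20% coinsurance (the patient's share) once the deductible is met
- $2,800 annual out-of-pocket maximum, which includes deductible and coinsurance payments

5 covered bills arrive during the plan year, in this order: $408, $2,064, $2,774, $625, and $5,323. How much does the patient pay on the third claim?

Bill 1, $408: fully absorbed by the deductible. Patient pays $408; OOP now $408.
Bill 2, $2,064: $392 to deductible, leaving $1,672; patient's 20% is $334.40. Patient owes $726.40 (running OOP $1,134.40).
Bill 3, $2,774: deductible already satisfied, so patient's share is 20% × $2,774 = $554.80. Cost to patient: $554.80. OOP to date $1,689.20.

$554.80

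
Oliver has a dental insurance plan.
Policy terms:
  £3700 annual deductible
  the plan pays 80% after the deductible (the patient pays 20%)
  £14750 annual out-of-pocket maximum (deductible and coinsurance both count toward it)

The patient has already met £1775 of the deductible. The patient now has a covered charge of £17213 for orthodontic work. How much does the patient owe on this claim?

Remaining deductible: £3700 − £1775 = £1925.
That leaves £17213 − £1925 = £15288 for coinsurance.
20% of £15288 = £3057.60 falls to the patient.
So the patient owes £1925 + £3057.60 = £4982.60 before any cap.
Cumulative spending £1775 + £4982.60 = £6757.60 stays under the £14750 maximum.

£4982.60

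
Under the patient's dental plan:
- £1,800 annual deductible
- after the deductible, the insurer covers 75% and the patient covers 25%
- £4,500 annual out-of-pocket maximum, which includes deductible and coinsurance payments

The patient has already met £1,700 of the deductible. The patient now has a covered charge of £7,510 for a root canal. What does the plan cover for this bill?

£1,700 of the £1,800 deductible is already met, leaving £100.
That leaves £7,510 − £100 = £7,410 for coinsurance.
25% of £7,410 = £1,852.50 falls to the patient.
That puts the patient's cost at £100 + £1,852.50 = £1,952.50 before any cap.
Cumulative spending £1,700 + £1,952.50 = £3,652.50 stays under the £4,500 maximum.
The plan picks up £7,510 − £1,952.50 = £5,557.50.

£5,557.50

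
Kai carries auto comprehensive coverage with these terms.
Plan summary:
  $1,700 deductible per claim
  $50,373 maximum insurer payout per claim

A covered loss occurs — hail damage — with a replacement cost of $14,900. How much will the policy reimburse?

$13,200

Less the $1,700 deductible: $14,900 − $1,700 = $13,200.
$13,200 is within the $50,373 limit, so the insurer pays $13,200.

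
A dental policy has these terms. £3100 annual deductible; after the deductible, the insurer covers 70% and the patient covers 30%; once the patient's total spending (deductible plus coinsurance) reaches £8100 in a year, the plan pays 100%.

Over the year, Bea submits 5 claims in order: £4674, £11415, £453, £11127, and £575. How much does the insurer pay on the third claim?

£317.10

Claim 1 (£4674): £3100 to deductible, leaving £1574; coinsurance £1574 × 30% = £472.20. Cost to patient: £3572.20. OOP to date £3572.20. Insurer: £4674 − £3572.20 = £1101.80.
Claim 2 (£11415): 30% coinsurance on £11415 = £3424.50. Patient pays £3424.50; OOP now £6996.70. Insurer: £11415 − £3424.50 = £7990.50.
Claim 3 (£453): deductible already satisfied, so patient's share is 30% × £453 = £135.90. Patient pays £135.90; OOP now £7132.60. Insurer: £453 − £135.90 = £317.10.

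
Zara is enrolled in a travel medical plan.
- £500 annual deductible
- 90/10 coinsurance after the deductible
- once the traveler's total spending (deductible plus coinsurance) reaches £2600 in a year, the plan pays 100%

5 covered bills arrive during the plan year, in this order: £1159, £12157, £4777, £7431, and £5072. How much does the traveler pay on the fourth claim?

Claim 1 — £1159: £500 finishes the deductible; £659 goes to coinsurance; coinsurance £659 × 10% = £65.90. Cost to traveler: £565.90. OOP to date £565.90.
Claim 2 — £12157: deductible already satisfied, so traveler's share is 10% × £12157 = £1215.70. Traveler pays £1215.70; OOP now £1781.60.
Claim 3 — £4777: deductible met; 10% of £4777 = £477.70. Traveler pays £477.70; OOP now £2259.30.
Claim 4 — £7431: deductible met; 10% of £7431 = £743.10. Adding that to £2259.30 gives £3002.40, past the £2600 cap; traveler pays only £2600 − £2259.30 = £340.70.

£340.70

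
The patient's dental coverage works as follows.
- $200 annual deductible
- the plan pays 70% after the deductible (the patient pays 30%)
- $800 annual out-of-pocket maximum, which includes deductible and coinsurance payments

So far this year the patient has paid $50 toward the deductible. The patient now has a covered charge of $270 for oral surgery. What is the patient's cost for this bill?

Remaining deductible: $200 − $50 = $150.
After the $150 deductible portion, $270 − $150 = $120 is subject to coinsurance.
Coinsurance: $120 × 30% = $36.
So the patient owes $150 + $36 = $186 before any cap.
Total out-of-pocket so far would be $50 + $186 = $236, below the $800 cap — no reduction.

$186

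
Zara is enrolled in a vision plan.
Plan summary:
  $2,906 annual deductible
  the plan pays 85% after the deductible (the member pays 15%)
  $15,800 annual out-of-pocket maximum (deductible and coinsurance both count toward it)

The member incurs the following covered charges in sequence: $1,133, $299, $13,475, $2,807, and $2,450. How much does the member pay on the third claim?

Claim 1 ($1,133): fully absorbed by the deductible. Member owes $1,133 (running OOP $1,133).
Claim 2 ($299): all of it applies to the deductible. Cost to member: $299. OOP to date $1,432.
Claim 3 ($13,475): $1,474 finishes the deductible; $12,001 goes to coinsurance; 15% of $12,001 = $1,800.15. Cost to member: $3,274.15. OOP to date $4,706.15.

$3,274.15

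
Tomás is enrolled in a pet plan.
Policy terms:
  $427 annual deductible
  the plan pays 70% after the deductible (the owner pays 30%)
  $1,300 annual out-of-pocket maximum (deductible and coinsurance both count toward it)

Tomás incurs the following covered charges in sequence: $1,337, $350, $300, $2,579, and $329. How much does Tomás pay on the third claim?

Claim 1 ($1,337): $427 to deductible, leaving $910; owner's 30% is $273. Cost to owner: $700. OOP to date $700.
Claim 2 ($350): 30% coinsurance on $350 = $105. Owner owes $105 (running OOP $805).
Claim 3 ($300): deductible met; 30% of $300 = $90. Cost to owner: $90. OOP to date $895.

$90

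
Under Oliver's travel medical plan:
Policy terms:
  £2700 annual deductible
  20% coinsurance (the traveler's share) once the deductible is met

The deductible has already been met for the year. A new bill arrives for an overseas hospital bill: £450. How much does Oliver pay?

£90

With the deductible met, the entire £450 is subject to coinsurance.
Coinsurance: £450 × 20% = £90.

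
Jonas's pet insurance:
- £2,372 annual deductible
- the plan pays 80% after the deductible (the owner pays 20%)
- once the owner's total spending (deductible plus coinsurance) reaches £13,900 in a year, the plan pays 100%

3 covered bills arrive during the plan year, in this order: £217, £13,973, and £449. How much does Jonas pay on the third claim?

#1 (£217): all of it applies to the deductible. Cost to owner: £217. OOP to date £217.
#2 (£13,973): deductible takes £2,155, £11,818 remains; owner's 20% is £2,363.60. Owner pays £4,518.60; OOP now £4,735.60.
#3 (£449): 20% coinsurance on £449 = £89.80. Owner owes £89.80 (running OOP £4,825.40).

£89.80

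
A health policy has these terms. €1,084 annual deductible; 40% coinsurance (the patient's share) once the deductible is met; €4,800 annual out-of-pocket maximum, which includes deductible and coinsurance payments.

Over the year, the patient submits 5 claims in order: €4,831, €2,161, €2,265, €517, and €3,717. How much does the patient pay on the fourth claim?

#1 (€4,831): €1,084 to deductible, leaving €3,747; coinsurance €3,747 × 40% = €1,498.80. Patient owes €2,582.80 (running OOP €2,582.80).
#2 (€2,161): deductible already satisfied, so patient's share is 40% × €2,161 = €864.40. Cost to patient: €864.40. OOP to date €3,447.20.
#3 (€2,265): deductible met; 40% of €2,265 = €906. Cost to patient: €906. OOP to date €4,353.20.
#4 (€517): 40% coinsurance on €517 = €206.80. Cost to patient: €206.80. OOP to date €4,560.

€206.80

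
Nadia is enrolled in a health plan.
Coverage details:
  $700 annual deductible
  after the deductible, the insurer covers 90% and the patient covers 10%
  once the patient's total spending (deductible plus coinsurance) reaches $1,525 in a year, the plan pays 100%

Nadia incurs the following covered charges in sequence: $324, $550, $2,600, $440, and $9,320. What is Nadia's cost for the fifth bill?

Bill 1, $324: fully absorbed by the deductible. Patient owes $324 (running OOP $324).
Bill 2, $550: $376 finishes the deductible; $174 goes to coinsurance; patient's 10% is $17.40. Patient pays $393.40; OOP now $717.40.
Bill 3, $2,600: deductible met; 10% of $2,600 = $260. Patient pays $260; OOP now $977.40.
Bill 4, $440: deductible met; 10% of $440 = $44. Patient pays $44; OOP now $1,021.40.
Bill 5, $9,320: deductible met; 10% of $9,320 = $932. OOP would hit $1,953.40 > $1,525, so the cap limits the patient to $1,525 − $1,021.40 = $503.60.

$503.60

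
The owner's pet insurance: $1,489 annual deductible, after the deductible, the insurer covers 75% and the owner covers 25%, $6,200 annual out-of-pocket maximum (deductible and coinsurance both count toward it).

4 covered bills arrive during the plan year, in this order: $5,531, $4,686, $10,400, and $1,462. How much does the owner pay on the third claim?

Claim 1 — $5,531: $1,489 finishes the deductible; $4,042 goes to coinsurance; coinsurance $4,042 × 25% = $1,010.50. Cost to owner: $2,499.50. OOP to date $2,499.50.
Claim 2 — $4,686: 25% coinsurance on $4,686 = $1,171.50. Cost to owner: $1,171.50. OOP to date $3,671.
Claim 3 — $10,400: 25% coinsurance on $10,400 = $2,600. That would push OOP to $6,271, over the $6,200 cap, so owner pays $6,200 − $3,671 = $2,529.

$2,529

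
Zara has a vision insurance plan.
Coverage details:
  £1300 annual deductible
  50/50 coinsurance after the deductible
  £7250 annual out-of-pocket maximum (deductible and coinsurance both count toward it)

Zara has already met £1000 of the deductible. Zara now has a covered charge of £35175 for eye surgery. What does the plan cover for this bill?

Remaining deductible: £1300 − £1000 = £300.
That leaves £35175 − £300 = £34875 for coinsurance.
Member's 50% share of £34875 is £17437.50.
Member responsibility before any cap: £300 + £17437.50 = £17737.50.
That would bring total out-of-pocket to £18737.50, past the £7250 cap. The member is capped at £7250 − £1000 = £6250 on this claim.
The insurer covers the remainder: £35175 − £6250 = £28925.

£28925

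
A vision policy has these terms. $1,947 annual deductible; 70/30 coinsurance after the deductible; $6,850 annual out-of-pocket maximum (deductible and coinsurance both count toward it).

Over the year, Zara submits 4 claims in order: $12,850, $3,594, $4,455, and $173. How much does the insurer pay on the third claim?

Bill 1, $12,850: $1,947 finishes the deductible; $10,903 goes to coinsurance; coinsurance $10,903 × 30% = $3,270.90. Member pays $5,217.90; OOP now $5,217.90. Plan pays $12,850 − $5,217.90 = $7,632.10.
Bill 2, $3,594: 30% coinsurance on $3,594 = $1,078.20. Cost to member: $1,078.20. OOP to date $6,296.10. Insurer: $3,594 − $1,078.20 = $2,515.80.
Bill 3, $4,455: deductible already satisfied, so member's share is 30% × $4,455 = $1,336.50. OOP would hit $7,632.60 > $6,850, so the cap limits the member to $6,850 − $6,296.10 = $553.90. Plan pays $4,455 − $553.90 = $3,901.10.

$3,901.10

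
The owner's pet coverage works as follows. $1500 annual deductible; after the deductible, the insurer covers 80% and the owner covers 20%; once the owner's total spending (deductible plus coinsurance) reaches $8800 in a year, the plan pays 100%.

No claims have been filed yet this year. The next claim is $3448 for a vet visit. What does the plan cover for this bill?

Deductible not yet touched, so the first $1500 of the bill goes to the deductible.
The remaining $1948 (= $3448 − $1500) moves to coinsurance.
Owner's 20% share of $1948 is $389.60.
So the owner owes $1500 + $389.60 = $1889.60 before any cap.
Year-to-date out-of-pocket becomes $0 + $1889.60 = $1889.60, still under the $8800 maximum, so no cap applies.
The insurer covers the remainder: $3448 − $1889.60 = $1558.40.

$1558.40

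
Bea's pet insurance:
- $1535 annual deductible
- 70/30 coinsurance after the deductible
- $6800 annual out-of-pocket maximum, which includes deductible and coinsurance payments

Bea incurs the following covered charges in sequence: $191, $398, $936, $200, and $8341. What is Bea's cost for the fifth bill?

Bill 1, $191: all of it applies to the deductible. Owner owes $191 (running OOP $191).
Bill 2, $398: all of it applies to the deductible. Owner owes $398 (running OOP $589).
Bill 3, $936: entire amount goes to the deductible. Cost to owner: $936. OOP to date $1525.
Bill 4, $200: $10 finishes the deductible; $190 goes to coinsurance; coinsurance $190 × 30% = $57. Cost to owner: $67. OOP to date $1592.
Bill 5, $8341: deductible met; 30% of $8341 = $2502.30. Owner owes $2502.30 (running OOP $4094.30).

$2502.30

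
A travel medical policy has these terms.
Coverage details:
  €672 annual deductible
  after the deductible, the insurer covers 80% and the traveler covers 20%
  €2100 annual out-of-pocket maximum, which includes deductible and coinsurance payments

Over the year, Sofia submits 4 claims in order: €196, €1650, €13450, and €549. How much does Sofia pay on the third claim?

Bill 1, €196: all of it applies to the deductible. Cost to traveler: €196. OOP to date €196.
Bill 2, €1650: €476 finishes the deductible; €1174 goes to coinsurance; 20% of €1174 = €234.80. Traveler pays €710.80; OOP now €906.80.
Bill 3, €13450: 20% coinsurance on €13450 = €2690. That would push OOP to €3596.80, over the €2100 cap, so traveler pays €2100 − €906.80 = €1193.20.

€1193.20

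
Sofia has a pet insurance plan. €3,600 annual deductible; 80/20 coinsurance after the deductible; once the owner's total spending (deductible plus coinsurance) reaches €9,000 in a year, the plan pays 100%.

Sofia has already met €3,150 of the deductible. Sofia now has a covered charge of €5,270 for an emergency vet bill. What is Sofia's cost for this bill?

€1,414

Deductible still to meet: €3,600 − €3,150 = €450.
The remaining €4,820 (= €5,270 − €450) moves to coinsurance.
Coinsurance: €4,820 × 20% = €964.
So the owner owes €450 + €964 = €1,414 before any cap.
Total out-of-pocket so far would be €3,150 + €1,414 = €4,564, below the €9,000 cap — no reduction.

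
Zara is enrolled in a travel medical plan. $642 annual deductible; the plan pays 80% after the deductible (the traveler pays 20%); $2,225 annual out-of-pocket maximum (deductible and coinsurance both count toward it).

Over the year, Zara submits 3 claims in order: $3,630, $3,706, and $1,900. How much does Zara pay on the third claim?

#1 ($3,630): $642 finishes the deductible; $2,988 goes to coinsurance; traveler's 20% is $597.60. Cost to traveler: $1,239.60. OOP to date $1,239.60.
#2 ($3,706): deductible met; 20% of $3,706 = $741.20. Traveler pays $741.20; OOP now $1,980.80.
#3 ($1,900): deductible met; 20% of $1,900 = $380. Adding that to $1,980.80 gives $2,360.80, past the $2,225 cap; traveler pays only $2,225 − $1,980.80 = $244.20.

$244.20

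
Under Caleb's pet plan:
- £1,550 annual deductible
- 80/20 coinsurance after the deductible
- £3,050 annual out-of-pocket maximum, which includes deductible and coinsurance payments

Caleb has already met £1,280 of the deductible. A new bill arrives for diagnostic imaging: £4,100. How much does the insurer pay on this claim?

£1,280 of the £1,550 deductible is already met, leaving £270.
That leaves £4,100 − £270 = £3,830 for coinsurance.
Owner's 20% share of £3,830 is £766.
Owner responsibility before any cap: £270 + £766 = £1,036.
Total out-of-pocket so far would be £1,280 + £1,036 = £2,316, below the £3,050 cap — no reduction.
The insurer covers the remainder: £4,100 − £1,036 = £3,064.

£3,064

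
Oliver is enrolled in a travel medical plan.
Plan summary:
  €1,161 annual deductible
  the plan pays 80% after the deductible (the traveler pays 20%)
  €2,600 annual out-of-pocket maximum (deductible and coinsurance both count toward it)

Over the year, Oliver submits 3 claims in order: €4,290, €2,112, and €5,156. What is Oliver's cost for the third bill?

€390.80

Bill 1, €4,290: €1,161 to deductible, leaving €3,129; traveler's 20% is €625.80. Traveler owes €1,786.80 (running OOP €1,786.80).
Bill 2, €2,112: deductible met; 20% of €2,112 = €422.40. Traveler owes €422.40 (running OOP €2,209.20).
Bill 3, €5,156: deductible met; 20% of €5,156 = €1,031.20. That would push OOP to €3,240.40, over the €2,600 cap, so traveler pays €2,600 − €2,209.20 = €390.80.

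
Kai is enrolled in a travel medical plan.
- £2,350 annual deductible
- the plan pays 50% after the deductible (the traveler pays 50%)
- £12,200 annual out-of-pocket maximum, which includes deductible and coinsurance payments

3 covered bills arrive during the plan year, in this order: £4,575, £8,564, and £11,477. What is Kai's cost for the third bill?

£4,455.50

Bill 1, £4,575: deductible takes £2,350, £2,225 remains; coinsurance £2,225 × 50% = £1,112.50. Traveler pays £3,462.50; OOP now £3,462.50.
Bill 2, £8,564: deductible already satisfied, so traveler's share is 50% × £8,564 = £4,282. Traveler pays £4,282; OOP now £7,744.50.
Bill 3, £11,477: 50% coinsurance on £11,477 = £5,738.50. Adding that to £7,744.50 gives £13,483, past the £12,200 cap; traveler pays only £12,200 − £7,744.50 = £4,455.50.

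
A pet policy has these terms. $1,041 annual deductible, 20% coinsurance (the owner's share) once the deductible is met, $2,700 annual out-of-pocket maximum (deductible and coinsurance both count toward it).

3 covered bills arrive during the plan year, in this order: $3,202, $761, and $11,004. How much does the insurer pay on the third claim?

$9,929.40

Claim 1 ($3,202): $1,041 finishes the deductible; $2,161 goes to coinsurance; owner's 20% is $432.20. Cost to owner: $1,473.20. OOP to date $1,473.20. Plan pays $3,202 − $1,473.20 = $1,728.80.
Claim 2 ($761): 20% coinsurance on $761 = $152.20. Owner owes $152.20 (running OOP $1,625.40). Plan pays $761 − $152.20 = $608.80.
Claim 3 ($11,004): deductible already satisfied, so owner's share is 20% × $11,004 = $2,200.80. Adding that to $1,625.40 gives $3,826.20, past the $2,700 cap; owner pays only $2,700 − $1,625.40 = $1,074.60. Insurer: $11,004 − $1,074.60 = $9,929.40.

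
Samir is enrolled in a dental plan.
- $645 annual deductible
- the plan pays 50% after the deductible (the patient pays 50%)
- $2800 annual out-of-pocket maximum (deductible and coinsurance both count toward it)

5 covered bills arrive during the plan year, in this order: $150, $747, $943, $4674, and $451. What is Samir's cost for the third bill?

$471.50

Claim 1 — $150: fully absorbed by the deductible. Patient pays $150; OOP now $150.
Claim 2 — $747: $495 to deductible, leaving $252; coinsurance $252 × 50% = $126. Patient owes $621 (running OOP $771).
Claim 3 — $943: deductible already satisfied, so patient's share is 50% × $943 = $471.50. Cost to patient: $471.50. OOP to date $1242.50.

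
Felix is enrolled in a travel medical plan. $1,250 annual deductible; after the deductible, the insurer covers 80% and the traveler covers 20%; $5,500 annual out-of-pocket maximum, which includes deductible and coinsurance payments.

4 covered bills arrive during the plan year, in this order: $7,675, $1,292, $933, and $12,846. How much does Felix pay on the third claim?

$186.60

Claim 1 ($7,675): deductible takes $1,250, $6,425 remains; 20% of $6,425 = $1,285. Traveler owes $2,535 (running OOP $2,535).
Claim 2 ($1,292): deductible met; 20% of $1,292 = $258.40. Traveler pays $258.40; OOP now $2,793.40.
Claim 3 ($933): deductible already satisfied, so traveler's share is 20% × $933 = $186.60. Traveler owes $186.60 (running OOP $2,980).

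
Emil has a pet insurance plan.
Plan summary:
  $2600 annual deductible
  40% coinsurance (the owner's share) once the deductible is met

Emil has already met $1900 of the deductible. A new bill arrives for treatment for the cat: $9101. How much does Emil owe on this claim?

Remaining deductible: $2600 − $1900 = $700.
That leaves $9101 − $700 = $8401 for coinsurance.
Owner's 40% share of $8401 is $3360.40.
That puts the owner's cost at $700 + $3360.40 = $4060.40.

$4060.40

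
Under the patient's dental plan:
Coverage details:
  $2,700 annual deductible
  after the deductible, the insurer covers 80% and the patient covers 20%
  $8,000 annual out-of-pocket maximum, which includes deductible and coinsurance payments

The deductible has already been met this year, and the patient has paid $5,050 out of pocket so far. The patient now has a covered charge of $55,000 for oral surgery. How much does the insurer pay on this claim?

$52,050

With the deductible met, the entire $55,000 is subject to coinsurance.
Patient's 20% share of $55,000 is $11,000.
Adding $11,000 to the $5,050 already spent would give $16,050, which exceeds the $8,000 cap; the patient pays just $8,000 − $5,050 = $2,950.
Insurer pays the balance: $55,000 − $2,950 = $52,050.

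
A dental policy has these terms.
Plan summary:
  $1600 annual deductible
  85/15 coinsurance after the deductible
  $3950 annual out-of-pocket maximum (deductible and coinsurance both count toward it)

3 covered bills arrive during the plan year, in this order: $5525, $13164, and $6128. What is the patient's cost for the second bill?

Claim 1 ($5525): deductible takes $1600, $3925 remains; 15% of $3925 = $588.75. Patient pays $2188.75; OOP now $2188.75.
Claim 2 ($13164): 15% coinsurance on $13164 = $1974.60. OOP would hit $4163.35 > $3950, so the cap limits the patient to $3950 − $2188.75 = $1761.25.

$1761.25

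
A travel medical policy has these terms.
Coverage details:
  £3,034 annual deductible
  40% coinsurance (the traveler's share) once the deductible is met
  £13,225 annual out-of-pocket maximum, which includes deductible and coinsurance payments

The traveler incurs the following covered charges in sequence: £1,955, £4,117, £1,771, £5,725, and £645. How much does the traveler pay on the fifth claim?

£258

Claim 1 (£1,955): entire amount goes to the deductible. Traveler pays £1,955; OOP now £1,955.
Claim 2 (£4,117): £1,079 finishes the deductible; £3,038 goes to coinsurance; 40% of £3,038 = £1,215.20. Traveler owes £2,294.20 (running OOP £4,249.20).
Claim 3 (£1,771): 40% coinsurance on £1,771 = £708.40. Traveler owes £708.40 (running OOP £4,957.60).
Claim 4 (£5,725): deductible already satisfied, so traveler's share is 40% × £5,725 = £2,290. Traveler pays £2,290; OOP now £7,247.60.
Claim 5 (£645): deductible already satisfied, so traveler's share is 40% × £645 = £258. Traveler pays £258; OOP now £7,505.60.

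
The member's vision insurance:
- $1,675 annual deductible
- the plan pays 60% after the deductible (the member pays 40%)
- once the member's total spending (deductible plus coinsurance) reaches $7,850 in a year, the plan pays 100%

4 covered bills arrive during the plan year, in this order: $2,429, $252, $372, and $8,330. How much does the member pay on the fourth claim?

$3,332

Claim 1 ($2,429): $1,675 finishes the deductible; $754 goes to coinsurance; member's 40% is $301.60. Member pays $1,976.60; OOP now $1,976.60.
Claim 2 ($252): deductible already satisfied, so member's share is 40% × $252 = $100.80. Member owes $100.80 (running OOP $2,077.40).
Claim 3 ($372): deductible met; 40% of $372 = $148.80. Member pays $148.80; OOP now $2,226.20.
Claim 4 ($8,330): deductible met; 40% of $8,330 = $3,332. Cost to member: $3,332. OOP to date $5,558.20.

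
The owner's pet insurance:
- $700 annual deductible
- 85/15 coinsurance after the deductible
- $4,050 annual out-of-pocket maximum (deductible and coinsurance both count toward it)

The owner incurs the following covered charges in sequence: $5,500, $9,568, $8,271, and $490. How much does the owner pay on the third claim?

$1,194.80

#1 ($5,500): deductible takes $700, $4,800 remains; 15% of $4,800 = $720. Cost to owner: $1,420. OOP to date $1,420.
#2 ($9,568): deductible already satisfied, so owner's share is 15% × $9,568 = $1,435.20. Cost to owner: $1,435.20. OOP to date $2,855.20.
#3 ($8,271): 15% coinsurance on $8,271 = $1,240.65. Adding that to $2,855.20 gives $4,095.85, past the $4,050 cap; owner pays only $4,050 − $2,855.20 = $1,194.80.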